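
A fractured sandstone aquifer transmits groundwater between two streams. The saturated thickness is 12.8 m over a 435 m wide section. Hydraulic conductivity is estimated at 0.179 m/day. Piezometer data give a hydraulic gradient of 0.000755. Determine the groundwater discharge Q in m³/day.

Cross-sectional area A = 435 × 12.8 = 5568 m².
Hydraulic gradient i = 0.000755.
Darcy's law: Q = K · A · i = 0.1790 × 5568 × 0.0007550 = 0.7525 m³/day.

0.752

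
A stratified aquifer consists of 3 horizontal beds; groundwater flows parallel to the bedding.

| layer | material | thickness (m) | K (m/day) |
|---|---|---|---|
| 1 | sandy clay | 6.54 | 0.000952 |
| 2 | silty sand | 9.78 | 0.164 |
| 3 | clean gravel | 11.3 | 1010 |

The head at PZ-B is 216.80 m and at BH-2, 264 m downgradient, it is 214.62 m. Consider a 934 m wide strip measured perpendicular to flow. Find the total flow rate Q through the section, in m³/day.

88000

Flow is parallel to layering, so each bed carries its own Darcy discharge and the transmissivities add.
Σ(K_i·b_i) = 0.000952×6.54 + 0.164×9.78 + 1010×11.3 = 11415 m²/day.
Hydraulic gradient i = (216.80 − 214.62) / 264 = 2.18 / 264 = 0.008258.
Q = Σ(K_i·b_i) · W · i = 11415 × 934 × 0.008258 = 88036 m³/day.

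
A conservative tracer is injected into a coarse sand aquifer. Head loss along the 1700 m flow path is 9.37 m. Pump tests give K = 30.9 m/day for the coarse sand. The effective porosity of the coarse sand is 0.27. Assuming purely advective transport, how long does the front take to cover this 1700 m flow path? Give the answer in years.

Hydraulic gradient i = Δh / L = 9.37 / 1700 = 0.005512.
Darcy flux q = K · i = 30.90 × 0.005512 = 0.1703 m/day.
Seepage velocity v = q / n_e = 0.1703 / 0.27 = 0.6308 m/day.
Travel time t = L / v = 1700 / 0.6308 = 2695 days = 7.379 years.

7.38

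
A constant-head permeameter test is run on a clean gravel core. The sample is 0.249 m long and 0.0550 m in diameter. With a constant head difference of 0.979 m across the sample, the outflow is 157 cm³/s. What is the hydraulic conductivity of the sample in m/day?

1450

Cross-sectional area A = π·(d/2)² = π × (0.0550/2)² = 0.002376 m².
Convert discharge: 157 cm³/s = 0.0001570 m³/s.
Darcy's law rearranged: K = Q·L / (A·Δh) = 0.0001570 × 0.249 / (0.002376 × 0.979) = 0.01681 m/s = 1452 m/day.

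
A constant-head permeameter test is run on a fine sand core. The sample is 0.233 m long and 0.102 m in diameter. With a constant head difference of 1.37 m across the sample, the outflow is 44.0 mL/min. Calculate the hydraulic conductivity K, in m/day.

1.32

Cross-sectional area A = π·(d/2)² = π × (0.102/2)² = 0.008171 m².
Convert discharge: 44.0 mL/min = 7.333e-07 m³/s.
Darcy's law rearranged: K = Q·L / (A·Δh) = 7.333e-07 × 0.233 / (0.008171 × 1.37) = 1.526e-05 m/s = 1.319 m/day.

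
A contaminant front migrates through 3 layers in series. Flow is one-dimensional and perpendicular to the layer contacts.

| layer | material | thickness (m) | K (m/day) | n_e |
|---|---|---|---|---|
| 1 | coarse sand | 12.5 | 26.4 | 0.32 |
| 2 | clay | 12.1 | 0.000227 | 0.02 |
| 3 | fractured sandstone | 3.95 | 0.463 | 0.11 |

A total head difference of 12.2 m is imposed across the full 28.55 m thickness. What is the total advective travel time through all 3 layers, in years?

56.0

With flow normal to the layers, continuity requires the same specific discharge q through every layer.
Σ(b_i/K_i) = 12.5/26.4 + 12.1/0.000227 + 3.95/0.463 = 53313 d.
q = Δh / Σ(b_i/K_i) = 12.2 / 53313 = 0.0002288 m/day.
In each layer the seepage velocity is v_i = q/n_i, so the layer transit time is t_i = b_i·n_i / q:
  layer 1 (coarse sand): t_1 = 12.5 × 0.32 / 0.0002288 = 17480 d
  layer 2 (clay): t_2 = 12.1 × 0.02 / 0.0002288 = 1058 d
  layer 3 (fractured sandstone): t_3 = 3.95 × 0.11 / 0.0002288 = 1899 d
Total t = Σ t_i = 20436 days = 55.95 years.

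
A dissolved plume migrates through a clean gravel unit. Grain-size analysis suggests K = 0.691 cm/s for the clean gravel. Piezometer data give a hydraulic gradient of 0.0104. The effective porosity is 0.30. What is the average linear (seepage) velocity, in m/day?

20.7

Convert K: 0.691 cm/s × 864 = 597.0 m/day.
Hydraulic gradient i = 0.0104.
Darcy flux q = K · i = 597.0 × 0.01040 = 6.209 m/day.
Seepage velocity v = q / n_e = 6.209 / 0.30 = 20.70 m/day.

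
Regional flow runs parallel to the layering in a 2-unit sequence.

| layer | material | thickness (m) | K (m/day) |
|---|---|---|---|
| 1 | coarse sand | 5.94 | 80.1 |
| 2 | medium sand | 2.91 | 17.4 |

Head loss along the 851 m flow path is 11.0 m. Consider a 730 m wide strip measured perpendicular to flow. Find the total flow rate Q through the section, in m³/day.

Flow is parallel to layering, so each bed carries its own Darcy discharge and the transmissivities add.
Σ(K_i·b_i) = 80.1×5.94 + 17.4×2.91 = 526.4 m²/day.
Hydraulic gradient i = Δh / L = 11.0 / 851 = 0.01293.
Q = Σ(K_i·b_i) · W · i = 526.4 × 730 × 0.01293 = 4967 m³/day.

4970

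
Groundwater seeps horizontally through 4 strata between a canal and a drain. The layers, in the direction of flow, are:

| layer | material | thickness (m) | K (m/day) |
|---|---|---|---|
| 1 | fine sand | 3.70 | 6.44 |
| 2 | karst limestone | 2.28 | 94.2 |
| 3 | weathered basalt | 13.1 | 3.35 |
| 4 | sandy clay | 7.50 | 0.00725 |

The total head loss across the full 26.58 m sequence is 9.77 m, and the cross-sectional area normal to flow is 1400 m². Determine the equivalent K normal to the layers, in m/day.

0.0256

Flow is perpendicular to layering, so the layers act in series and the equivalent K is the thickness-weighted harmonic mean.
Total thickness L = 3.70 + 2.28 + 13.1 + 7.50 = 26.58 m.
Σ(b_i/K_i) = 3.70/6.44 + 2.28/94.2 + 13.1/3.35 + 7.50/0.00725 = 1039 d.
K_eq = L / Σ(b_i/K_i) = 26.58 / 1039 = 0.02558 m/day.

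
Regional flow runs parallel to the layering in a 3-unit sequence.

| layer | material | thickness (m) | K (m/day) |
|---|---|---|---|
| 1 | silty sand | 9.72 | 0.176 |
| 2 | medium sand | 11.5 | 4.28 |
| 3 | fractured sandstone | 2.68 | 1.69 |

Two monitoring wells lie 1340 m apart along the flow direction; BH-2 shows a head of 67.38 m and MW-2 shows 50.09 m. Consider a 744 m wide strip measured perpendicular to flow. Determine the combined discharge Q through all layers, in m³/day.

532

Flow is parallel to layering, so each bed carries its own Darcy discharge and the transmissivities add.
Σ(K_i·b_i) = 0.176×9.72 + 4.28×11.5 + 1.69×2.68 = 55.46 m²/day.
Hydraulic gradient i = (67.38 − 50.09) / 1340 = 17.29 / 1340 = 0.01290.
Q = Σ(K_i·b_i) · W · i = 55.46 × 744 × 0.01290 = 532.4 m³/day.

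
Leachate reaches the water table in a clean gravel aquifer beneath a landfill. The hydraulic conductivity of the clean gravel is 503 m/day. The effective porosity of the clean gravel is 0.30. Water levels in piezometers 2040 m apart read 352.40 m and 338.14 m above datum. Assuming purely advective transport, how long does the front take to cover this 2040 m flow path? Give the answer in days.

174

Hydraulic gradient i = (352.40 − 338.14) / 2040 = 14.26 / 2040 = 0.006990.
Darcy flux q = K · i = 503.0 × 0.006990 = 3.516 m/day.
Seepage velocity v = q / n_e = 3.516 / 0.30 = 11.72 m/day.
Travel time t = L / v = 2040 / 11.72 = 174.1 days.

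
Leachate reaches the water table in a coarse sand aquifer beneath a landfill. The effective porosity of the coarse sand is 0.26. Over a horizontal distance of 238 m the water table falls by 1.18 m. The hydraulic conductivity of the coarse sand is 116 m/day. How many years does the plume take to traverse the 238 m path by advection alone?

0.295

Hydraulic gradient i = Δh / L = 1.18 / 238 = 0.004958.
Darcy flux q = K · i = 116.0 × 0.004958 = 0.5751 m/day.
Seepage velocity v = q / n_e = 0.5751 / 0.26 = 2.212 m/day.
Travel time t = L / v = 238 / 2.212 = 107.6 days = 0.2946 years.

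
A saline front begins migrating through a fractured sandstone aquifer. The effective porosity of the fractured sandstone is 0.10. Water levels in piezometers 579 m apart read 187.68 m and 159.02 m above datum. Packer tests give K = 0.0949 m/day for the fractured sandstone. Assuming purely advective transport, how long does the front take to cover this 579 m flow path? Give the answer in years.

Hydraulic gradient i = (187.68 − 159.02) / 579 = 28.66 / 579 = 0.04950.
Darcy flux q = K · i = 0.09490 × 0.04950 = 0.004697 m/day.
Seepage velocity v = q / n_e = 0.004697 / 0.10 = 0.04697 m/day.
Travel time t = L / v = 579 / 0.04697 = 12326 days = 33.75 years.

33.7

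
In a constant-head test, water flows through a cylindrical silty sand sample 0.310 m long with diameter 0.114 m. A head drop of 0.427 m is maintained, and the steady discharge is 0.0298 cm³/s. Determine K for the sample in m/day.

Cross-sectional area A = π·(d/2)² = π × (0.114/2)² = 0.01021 m².
Convert discharge: 0.0298 cm³/s = 2.980e-08 m³/s.
Darcy's law rearranged: K = Q·L / (A·Δh) = 2.980e-08 × 0.310 / (0.01021 × 0.427) = 2.120e-06 m/s = 0.1831 m/day.

0.183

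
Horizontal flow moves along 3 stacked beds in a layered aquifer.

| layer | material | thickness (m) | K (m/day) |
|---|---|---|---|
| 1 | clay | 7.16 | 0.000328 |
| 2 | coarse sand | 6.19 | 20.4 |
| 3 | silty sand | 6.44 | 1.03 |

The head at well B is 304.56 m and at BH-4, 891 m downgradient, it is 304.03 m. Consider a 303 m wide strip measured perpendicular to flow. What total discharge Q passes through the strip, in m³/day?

Flow is parallel to layering, so each bed carries its own Darcy discharge and the transmissivities add.
Σ(K_i·b_i) = 0.000328×7.16 + 20.4×6.19 + 1.03×6.44 = 132.9 m²/day.
Hydraulic gradient i = (304.56 − 304.03) / 891 = 0.53 / 891 = 0.0005948.
Q = Σ(K_i·b_i) · W · i = 132.9 × 303 × 0.0005948 = 23.96 m³/day.

24.0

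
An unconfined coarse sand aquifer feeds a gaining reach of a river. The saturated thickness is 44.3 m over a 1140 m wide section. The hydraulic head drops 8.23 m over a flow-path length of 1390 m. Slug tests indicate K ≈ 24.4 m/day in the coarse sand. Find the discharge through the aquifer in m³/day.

7300

Cross-sectional area A = 1140 × 44.3 = 50502 m².
Hydraulic gradient i = Δh / L = 8.23 / 1390 = 0.005921.
Darcy's law: Q = K · A · i = 24.40 × 50502 × 0.005921 = 7296 m³/day.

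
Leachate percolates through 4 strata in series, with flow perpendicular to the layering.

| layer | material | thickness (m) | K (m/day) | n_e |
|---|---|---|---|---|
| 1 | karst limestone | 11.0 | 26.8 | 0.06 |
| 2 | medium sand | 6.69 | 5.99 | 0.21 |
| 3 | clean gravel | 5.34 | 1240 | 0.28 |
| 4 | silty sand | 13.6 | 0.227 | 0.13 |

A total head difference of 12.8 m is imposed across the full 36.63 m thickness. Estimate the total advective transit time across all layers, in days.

With flow normal to the layers, continuity requires the same specific discharge q through every layer.
Σ(b_i/K_i) = 11.0/26.8 + 6.69/5.99 + 5.34/1240 + 13.6/0.227 = 61.44 d.
q = Δh / Σ(b_i/K_i) = 12.8 / 61.44 = 0.2083 m/day.
In each layer the seepage velocity is v_i = q/n_i, so the layer transit time is t_i = b_i·n_i / q:
  layer 1 (karst limestone): t_1 = 11.0 × 0.06 / 0.2083 = 3.168 d
  layer 2 (medium sand): t_2 = 6.69 × 0.21 / 0.2083 = 6.744 d
  layer 3 (clean gravel): t_3 = 5.34 × 0.28 / 0.2083 = 7.177 d
  layer 4 (silty sand): t_4 = 13.6 × 0.13 / 0.2083 = 8.487 d
Total t = Σ t_i = 25.58 days.

25.6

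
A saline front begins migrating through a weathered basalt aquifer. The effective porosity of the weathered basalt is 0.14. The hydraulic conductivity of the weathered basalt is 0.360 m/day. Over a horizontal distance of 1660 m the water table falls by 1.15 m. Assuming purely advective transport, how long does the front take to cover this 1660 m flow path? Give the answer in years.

2550

Hydraulic gradient i = Δh / L = 1.15 / 1660 = 0.0006928.
Darcy flux q = K · i = 0.3600 × 0.0006928 = 0.0002494 m/day.
Seepage velocity v = q / n_e = 0.0002494 / 0.14 = 0.001781 m/day.
Travel time t = L / v = 1660 / 0.001781 = 9.318e+05 days = 2551 years.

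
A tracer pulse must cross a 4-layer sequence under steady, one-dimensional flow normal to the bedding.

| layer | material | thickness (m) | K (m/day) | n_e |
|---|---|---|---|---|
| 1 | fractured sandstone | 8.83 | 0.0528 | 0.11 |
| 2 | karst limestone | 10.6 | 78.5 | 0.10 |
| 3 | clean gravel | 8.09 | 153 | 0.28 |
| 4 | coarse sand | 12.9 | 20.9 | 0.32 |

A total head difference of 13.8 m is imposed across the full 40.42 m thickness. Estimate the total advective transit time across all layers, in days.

103

With flow normal to the layers, continuity requires the same specific discharge q through every layer.
Σ(b_i/K_i) = 8.83/0.0528 + 10.6/78.5 + 8.09/153 + 12.9/20.9 = 168.0 d.
q = Δh / Σ(b_i/K_i) = 13.8 / 168.0 = 0.08212 m/day.
In each layer the seepage velocity is v_i = q/n_i, so the layer transit time is t_i = b_i·n_i / q:
  layer 1 (fractured sandstone): t_1 = 8.83 × 0.11 / 0.08212 = 11.83 d
  layer 2 (karst limestone): t_2 = 10.6 × 0.10 / 0.08212 = 12.91 d
  layer 3 (clean gravel): t_3 = 8.09 × 0.28 / 0.08212 = 27.58 d
  layer 4 (coarse sand): t_4 = 12.9 × 0.32 / 0.08212 = 50.27 d
Total t = Σ t_i = 102.6 days.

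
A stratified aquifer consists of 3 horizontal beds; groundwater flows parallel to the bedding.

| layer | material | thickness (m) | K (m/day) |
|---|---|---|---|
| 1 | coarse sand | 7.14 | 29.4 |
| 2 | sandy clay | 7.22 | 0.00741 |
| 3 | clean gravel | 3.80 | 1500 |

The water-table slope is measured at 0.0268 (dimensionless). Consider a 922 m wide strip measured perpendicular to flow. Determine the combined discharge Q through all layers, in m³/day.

146000

Flow is parallel to layering, so each bed carries its own Darcy discharge and the transmissivities add.
Σ(K_i·b_i) = 29.4×7.14 + 0.00741×7.22 + 1500×3.80 = 5910 m²/day.
Hydraulic gradient i = 0.0268.
Q = Σ(K_i·b_i) · W · i = 5910 × 922 × 0.02680 = 1.460e+05 m³/day.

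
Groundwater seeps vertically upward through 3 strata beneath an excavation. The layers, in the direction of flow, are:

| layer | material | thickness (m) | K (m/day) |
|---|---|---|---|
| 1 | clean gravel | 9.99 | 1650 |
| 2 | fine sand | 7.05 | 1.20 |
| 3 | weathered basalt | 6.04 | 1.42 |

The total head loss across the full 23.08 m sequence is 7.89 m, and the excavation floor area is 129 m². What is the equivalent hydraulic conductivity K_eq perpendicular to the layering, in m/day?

2.28

Flow is perpendicular to layering, so the layers act in series and the equivalent K is the thickness-weighted harmonic mean.
Total thickness L = 9.99 + 7.05 + 6.04 = 23.08 m.
Σ(b_i/K_i) = 9.99/1650 + 7.05/1.20 + 6.04/1.42 = 10.13 d.
K_eq = L / Σ(b_i/K_i) = 23.08 / 10.13 = 2.277 m/day.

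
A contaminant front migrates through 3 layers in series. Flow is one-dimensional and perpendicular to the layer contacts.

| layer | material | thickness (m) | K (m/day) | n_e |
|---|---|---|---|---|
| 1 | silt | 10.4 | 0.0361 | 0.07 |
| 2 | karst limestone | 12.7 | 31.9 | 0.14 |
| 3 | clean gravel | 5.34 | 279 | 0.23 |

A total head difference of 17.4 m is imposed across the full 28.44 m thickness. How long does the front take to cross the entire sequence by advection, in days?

With flow normal to the layers, continuity requires the same specific discharge q through every layer.
Σ(b_i/K_i) = 10.4/0.0361 + 12.7/31.9 + 5.34/279 = 288.5 d.
q = Δh / Σ(b_i/K_i) = 17.4 / 288.5 = 0.06031 m/day.
In each layer the seepage velocity is v_i = q/n_i, so the layer transit time is t_i = b_i·n_i / q:
  layer 1 (silt): t_1 = 10.4 × 0.07 / 0.06031 = 12.07 d
  layer 2 (karst limestone): t_2 = 12.7 × 0.14 / 0.06031 = 29.48 d
  layer 3 (clean gravel): t_3 = 5.34 × 0.23 / 0.06031 = 20.36 d
Total t = Σ t_i = 61.92 days.

61.9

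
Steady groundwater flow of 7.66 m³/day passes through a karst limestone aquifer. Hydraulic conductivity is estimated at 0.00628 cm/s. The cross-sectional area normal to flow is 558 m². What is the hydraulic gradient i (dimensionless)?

0.00253

Convert K: 0.00628 cm/s × 864 = 5.426 m/day.
From Q = K·A·i, i = Q / (K·A) = 7.66 / (5.426 × 558.0) = 0.002530.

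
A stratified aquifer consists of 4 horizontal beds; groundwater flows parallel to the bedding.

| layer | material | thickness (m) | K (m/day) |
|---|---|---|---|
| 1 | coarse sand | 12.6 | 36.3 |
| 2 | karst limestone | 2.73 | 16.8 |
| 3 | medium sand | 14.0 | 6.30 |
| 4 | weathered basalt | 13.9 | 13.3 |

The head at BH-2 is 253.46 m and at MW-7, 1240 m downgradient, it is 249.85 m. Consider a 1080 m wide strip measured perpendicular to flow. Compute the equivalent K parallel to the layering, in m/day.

18.0

Flow is parallel to layering, so each bed carries its own Darcy discharge and the transmissivities add.
Σ(K_i·b_i) = 36.3×12.6 + 16.8×2.73 + 6.30×14.0 + 13.3×13.9 = 776.3 m²/day.
Total thickness b = 43.23 m, so K_eq = Σ(K_i·b_i)/b = 17.96 m/day.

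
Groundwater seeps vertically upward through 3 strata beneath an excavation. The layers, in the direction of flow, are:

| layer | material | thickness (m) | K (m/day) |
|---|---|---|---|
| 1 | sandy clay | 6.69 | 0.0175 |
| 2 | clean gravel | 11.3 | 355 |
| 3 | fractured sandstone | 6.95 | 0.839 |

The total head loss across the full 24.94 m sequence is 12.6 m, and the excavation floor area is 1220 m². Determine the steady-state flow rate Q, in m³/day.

Flow is perpendicular to layering, so the layers act in series and the equivalent K is the thickness-weighted harmonic mean.
Total thickness L = 6.69 + 11.3 + 6.95 = 24.94 m.
Σ(b_i/K_i) = 6.69/0.0175 + 11.3/355 + 6.95/0.839 = 390.6 d.
K_eq = L / Σ(b_i/K_i) = 24.94 / 390.6 = 0.06385 m/day.
Q = K_eq · A · (Δh/L) = 0.06385 × 1220 × (12.6/24.94) = 39.35 m³/day.

39.4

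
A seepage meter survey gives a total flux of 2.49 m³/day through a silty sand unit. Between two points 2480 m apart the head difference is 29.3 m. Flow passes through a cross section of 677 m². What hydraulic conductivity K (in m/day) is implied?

0.311

Hydraulic gradient i = Δh / L = 29.3 / 2480 = 0.01181.
From Q = K·A·i, K = Q / (A·i) = 2.49 / (677.0 × 0.01181) = 0.3113 m/day.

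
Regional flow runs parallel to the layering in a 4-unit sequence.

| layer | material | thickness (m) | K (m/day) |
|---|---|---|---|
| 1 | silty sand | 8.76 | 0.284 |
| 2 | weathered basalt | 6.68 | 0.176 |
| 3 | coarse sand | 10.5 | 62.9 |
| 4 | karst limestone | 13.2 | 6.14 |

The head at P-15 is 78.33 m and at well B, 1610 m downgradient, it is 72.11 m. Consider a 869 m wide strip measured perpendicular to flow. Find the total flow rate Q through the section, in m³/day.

Flow is parallel to layering, so each bed carries its own Darcy discharge and the transmissivities add.
Σ(K_i·b_i) = 0.284×8.76 + 0.176×6.68 + 62.9×10.5 + 6.14×13.2 = 745.2 m²/day.
Hydraulic gradient i = (78.33 − 72.11) / 1610 = 6.22 / 1610 = 0.003863.
Q = Σ(K_i·b_i) · W · i = 745.2 × 869 × 0.003863 = 2502 m³/day.

2500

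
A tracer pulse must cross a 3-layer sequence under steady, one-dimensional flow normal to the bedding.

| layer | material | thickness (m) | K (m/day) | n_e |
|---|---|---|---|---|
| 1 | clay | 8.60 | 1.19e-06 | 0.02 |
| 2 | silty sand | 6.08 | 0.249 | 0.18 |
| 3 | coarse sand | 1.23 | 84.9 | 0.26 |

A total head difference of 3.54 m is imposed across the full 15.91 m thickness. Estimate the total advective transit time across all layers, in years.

With flow normal to the layers, continuity requires the same specific discharge q through every layer.
Σ(b_i/K_i) = 8.60/1.19e-06 + 6.08/0.249 + 1.23/84.9 = 7.227e+06 d.
q = Δh / Σ(b_i/K_i) = 3.54 / 7.227e+06 = 4.898e-07 m/day.
In each layer the seepage velocity is v_i = q/n_i, so the layer transit time is t_i = b_i·n_i / q:
  layer 1 (clay): t_1 = 8.60 × 0.02 / 4.898e-07 = 3.511e+05 d
  layer 2 (silty sand): t_2 = 6.08 × 0.18 / 4.898e-07 = 2.234e+06 d
  layer 3 (coarse sand): t_3 = 1.23 × 0.26 / 4.898e-07 = 6.529e+05 d
Total t = Σ t_i = 3.238e+06 days = 8866 years.

8870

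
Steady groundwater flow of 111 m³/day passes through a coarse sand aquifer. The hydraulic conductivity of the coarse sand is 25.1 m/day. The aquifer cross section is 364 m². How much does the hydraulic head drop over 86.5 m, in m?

From Q = K·A·i, i = Q / (K·A) = 111 / (25.10 × 364.0) = 0.01215.
Head loss Δh = i · L = 0.01215 × 86.5 = 1.051 m.

1.05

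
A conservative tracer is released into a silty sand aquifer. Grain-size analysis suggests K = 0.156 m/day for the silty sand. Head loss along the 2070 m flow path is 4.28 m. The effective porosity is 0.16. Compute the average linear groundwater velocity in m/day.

Hydraulic gradient i = Δh / L = 4.28 / 2070 = 0.002068.
Darcy flux q = K · i = 0.1560 × 0.002068 = 0.0003226 m/day.
Seepage velocity v = q / n_e = 0.0003226 / 0.16 = 0.002016 m/day.

0.00202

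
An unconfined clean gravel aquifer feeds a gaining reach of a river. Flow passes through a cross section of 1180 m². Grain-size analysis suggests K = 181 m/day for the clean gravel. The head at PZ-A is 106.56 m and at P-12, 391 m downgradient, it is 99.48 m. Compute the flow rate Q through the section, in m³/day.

Hydraulic gradient i = (106.56 − 99.48) / 391 = 7.08 / 391 = 0.01811.
Darcy's law: Q = K · A · i = 181.0 × 1180 × 0.01811 = 3867 m³/day.

3870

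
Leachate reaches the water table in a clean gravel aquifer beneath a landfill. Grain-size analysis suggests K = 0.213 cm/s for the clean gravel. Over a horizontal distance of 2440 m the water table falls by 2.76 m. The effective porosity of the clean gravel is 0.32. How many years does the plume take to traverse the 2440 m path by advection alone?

Convert K: 0.213 cm/s × 864 = 184.0 m/day.
Hydraulic gradient i = Δh / L = 2.76 / 2440 = 0.001131.
Darcy flux q = K · i = 184.0 × 0.001131 = 0.2082 m/day.
Seepage velocity v = q / n_e = 0.2082 / 0.32 = 0.6505 m/day.
Travel time t = L / v = 2440 / 0.6505 = 3751 days = 10.27 years.

10.3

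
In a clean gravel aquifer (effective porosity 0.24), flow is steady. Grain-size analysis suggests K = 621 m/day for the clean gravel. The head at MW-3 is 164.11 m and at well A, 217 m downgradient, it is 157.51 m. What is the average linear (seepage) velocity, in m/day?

Hydraulic gradient i = (164.11 − 157.51) / 217 = 6.6 / 217 = 0.03041.
Darcy flux q = K · i = 621.0 × 0.03041 = 18.89 m/day.
Seepage velocity v = q / n_e = 18.89 / 0.24 = 78.70 m/day.

78.7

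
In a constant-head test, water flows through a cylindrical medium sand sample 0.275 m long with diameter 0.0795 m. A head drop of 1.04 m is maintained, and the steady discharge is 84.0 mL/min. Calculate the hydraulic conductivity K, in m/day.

Cross-sectional area A = π·(d/2)² = π × (0.0795/2)² = 0.004964 m².
Convert discharge: 84.0 mL/min = 1.400e-06 m³/s.
Darcy's law rearranged: K = Q·L / (A·Δh) = 1.400e-06 × 0.275 / (0.004964 × 1.04) = 7.458e-05 m/s = 6.443 m/day.

6.44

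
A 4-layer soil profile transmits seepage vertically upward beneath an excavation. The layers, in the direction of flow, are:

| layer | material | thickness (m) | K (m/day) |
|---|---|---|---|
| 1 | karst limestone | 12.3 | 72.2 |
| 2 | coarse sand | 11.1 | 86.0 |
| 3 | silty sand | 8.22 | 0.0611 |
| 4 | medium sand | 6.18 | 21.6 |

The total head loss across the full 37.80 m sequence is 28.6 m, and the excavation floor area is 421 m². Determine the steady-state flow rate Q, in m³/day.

89.1

Flow is perpendicular to layering, so the layers act in series and the equivalent K is the thickness-weighted harmonic mean.
Total thickness L = 12.3 + 11.1 + 8.22 + 6.18 = 37.80 m.
Σ(b_i/K_i) = 12.3/72.2 + 11.1/86.0 + 8.22/0.0611 + 6.18/21.6 = 135.1 d.
K_eq = L / Σ(b_i/K_i) = 37.80 / 135.1 = 0.2798 m/day.
Q = K_eq · A · (Δh/L) = 0.2798 × 421 × (28.6/37.80) = 89.11 m³/day.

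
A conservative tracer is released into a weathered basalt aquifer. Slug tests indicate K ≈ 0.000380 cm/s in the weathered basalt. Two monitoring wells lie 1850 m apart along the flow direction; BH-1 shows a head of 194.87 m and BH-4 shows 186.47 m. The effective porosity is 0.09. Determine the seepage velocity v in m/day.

Convert K: 0.000380 cm/s × 864 = 0.3283 m/day.
Hydraulic gradient i = (194.87 − 186.47) / 1850 = 8.4 / 1850 = 0.004541.
Darcy flux q = K · i = 0.3283 × 0.004541 = 0.001491 m/day.
Seepage velocity v = q / n_e = 0.001491 / 0.09 = 0.01656 m/day.

0.0166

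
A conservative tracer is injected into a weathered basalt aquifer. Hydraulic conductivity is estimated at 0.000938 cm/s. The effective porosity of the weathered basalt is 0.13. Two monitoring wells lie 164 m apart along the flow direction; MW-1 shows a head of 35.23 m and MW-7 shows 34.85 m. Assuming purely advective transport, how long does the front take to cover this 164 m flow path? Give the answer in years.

31.1

Convert K: 0.000938 cm/s × 864 = 0.8104 m/day.
Hydraulic gradient i = (35.23 − 34.85) / 164 = 0.38 / 164 = 0.002317.
Darcy flux q = K · i = 0.8104 × 0.002317 = 0.001878 m/day.
Seepage velocity v = q / n_e = 0.001878 / 0.13 = 0.01444 m/day.
Travel time t = L / v = 164 / 0.01444 = 11354 days = 31.08 years.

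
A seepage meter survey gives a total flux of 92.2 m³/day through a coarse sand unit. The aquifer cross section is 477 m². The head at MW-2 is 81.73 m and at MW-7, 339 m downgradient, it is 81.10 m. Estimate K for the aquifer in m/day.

104

Hydraulic gradient i = (81.73 − 81.10) / 339 = 0.63 / 339 = 0.001858.
From Q = K·A·i, K = Q / (A·i) = 92.2 / (477.0 × 0.001858) = 104.0 m/day.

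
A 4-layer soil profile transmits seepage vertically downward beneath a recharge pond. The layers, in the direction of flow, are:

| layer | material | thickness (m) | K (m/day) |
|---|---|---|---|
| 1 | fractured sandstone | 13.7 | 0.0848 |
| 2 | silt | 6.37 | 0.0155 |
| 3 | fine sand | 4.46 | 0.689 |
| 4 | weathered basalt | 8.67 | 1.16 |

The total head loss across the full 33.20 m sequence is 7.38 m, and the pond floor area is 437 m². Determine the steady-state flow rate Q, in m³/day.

Flow is perpendicular to layering, so the layers act in series and the equivalent K is the thickness-weighted harmonic mean.
Total thickness L = 13.7 + 6.37 + 4.46 + 8.67 = 33.20 m.
Σ(b_i/K_i) = 13.7/0.0848 + 6.37/0.0155 + 4.46/0.689 + 8.67/1.16 = 586.5 d.
K_eq = L / Σ(b_i/K_i) = 33.20 / 586.5 = 0.05661 m/day.
Q = K_eq · A · (Δh/L) = 0.05661 × 437 × (7.38/33.20) = 5.499 m³/day.

5.50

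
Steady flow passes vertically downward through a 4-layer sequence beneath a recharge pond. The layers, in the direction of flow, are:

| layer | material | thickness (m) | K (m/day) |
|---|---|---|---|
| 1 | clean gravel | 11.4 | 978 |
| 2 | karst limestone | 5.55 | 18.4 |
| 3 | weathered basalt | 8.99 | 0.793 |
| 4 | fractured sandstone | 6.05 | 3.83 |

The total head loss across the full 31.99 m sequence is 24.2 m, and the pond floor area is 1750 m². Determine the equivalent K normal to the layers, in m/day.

Flow is perpendicular to layering, so the layers act in series and the equivalent K is the thickness-weighted harmonic mean.
Total thickness L = 11.4 + 5.55 + 8.99 + 6.05 = 31.99 m.
Σ(b_i/K_i) = 11.4/978 + 5.55/18.4 + 8.99/0.793 + 6.05/3.83 = 13.23 d.
K_eq = L / Σ(b_i/K_i) = 31.99 / 13.23 = 2.418 m/day.

2.42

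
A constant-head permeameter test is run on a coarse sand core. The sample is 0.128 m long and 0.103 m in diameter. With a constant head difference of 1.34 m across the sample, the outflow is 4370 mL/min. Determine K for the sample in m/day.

Cross-sectional area A = π·(d/2)² = π × (0.103/2)² = 0.008332 m².
Convert discharge: 4370 mL/min = 7.283e-05 m³/s.
Darcy's law rearranged: K = Q·L / (A·Δh) = 7.283e-05 × 0.128 / (0.008332 × 1.34) = 0.0008350 m/s = 72.14 m/day.

72.1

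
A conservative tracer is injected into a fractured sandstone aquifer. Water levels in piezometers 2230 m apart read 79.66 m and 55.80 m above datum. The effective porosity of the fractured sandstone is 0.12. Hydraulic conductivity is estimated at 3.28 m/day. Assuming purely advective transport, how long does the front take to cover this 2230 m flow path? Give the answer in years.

20.9

Hydraulic gradient i = (79.66 − 55.80) / 2230 = 23.86 / 2230 = 0.01070.
Darcy flux q = K · i = 3.280 × 0.01070 = 0.03509 m/day.
Seepage velocity v = q / n_e = 0.03509 / 0.12 = 0.2925 m/day.
Travel time t = L / v = 2230 / 0.2925 = 7625 days = 20.88 years.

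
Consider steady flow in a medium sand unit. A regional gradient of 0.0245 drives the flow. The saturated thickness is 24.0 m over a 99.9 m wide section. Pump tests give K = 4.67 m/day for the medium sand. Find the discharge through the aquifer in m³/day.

Cross-sectional area A = 99.9 × 24.0 = 2398 m².
Hydraulic gradient i = 0.0245.
Darcy's law: Q = K · A · i = 4.670 × 2398 × 0.02450 = 274.3 m³/day.

274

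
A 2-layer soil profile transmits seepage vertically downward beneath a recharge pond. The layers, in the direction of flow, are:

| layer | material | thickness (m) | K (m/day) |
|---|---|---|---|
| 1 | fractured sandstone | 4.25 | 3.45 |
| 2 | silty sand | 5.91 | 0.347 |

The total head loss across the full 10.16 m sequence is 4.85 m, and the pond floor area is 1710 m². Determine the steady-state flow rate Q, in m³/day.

454

Flow is perpendicular to layering, so the layers act in series and the equivalent K is the thickness-weighted harmonic mean.
Total thickness L = 4.25 + 5.91 = 10.16 m.
Σ(b_i/K_i) = 4.25/3.45 + 5.91/0.347 = 18.26 d.
K_eq = L / Σ(b_i/K_i) = 10.16 / 18.26 = 0.5563 m/day.
Q = K_eq · A · (Δh/L) = 0.5563 × 1710 × (4.85/10.16) = 454.1 m³/day.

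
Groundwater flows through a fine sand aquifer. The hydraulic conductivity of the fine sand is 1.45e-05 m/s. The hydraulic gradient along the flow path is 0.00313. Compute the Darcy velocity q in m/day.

Convert K: 1.45e-05 m/s × 86400 = 1.253 m/day.
Hydraulic gradient i = 0.00313.
Specific discharge q = K · i = 1.253 × 0.003130 = 0.003921 m/day.

0.00392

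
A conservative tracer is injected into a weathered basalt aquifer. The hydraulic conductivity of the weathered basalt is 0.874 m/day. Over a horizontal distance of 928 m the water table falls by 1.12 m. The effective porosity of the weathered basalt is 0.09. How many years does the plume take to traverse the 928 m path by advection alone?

Hydraulic gradient i = Δh / L = 1.12 / 928 = 0.001207.
Darcy flux q = K · i = 0.8740 × 0.001207 = 0.001055 m/day.
Seepage velocity v = q / n_e = 0.001055 / 0.09 = 0.01172 m/day.
Travel time t = L / v = 928 / 0.01172 = 79179 days = 216.8 years.

217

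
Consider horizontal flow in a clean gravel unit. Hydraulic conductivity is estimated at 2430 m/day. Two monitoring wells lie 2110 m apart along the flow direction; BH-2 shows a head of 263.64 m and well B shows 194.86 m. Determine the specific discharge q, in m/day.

Hydraulic gradient i = (263.64 − 194.86) / 2110 = 68.78 / 2110 = 0.03260.
Specific discharge q = K · i = 2430 × 0.03260 = 79.21 m/day.

79.2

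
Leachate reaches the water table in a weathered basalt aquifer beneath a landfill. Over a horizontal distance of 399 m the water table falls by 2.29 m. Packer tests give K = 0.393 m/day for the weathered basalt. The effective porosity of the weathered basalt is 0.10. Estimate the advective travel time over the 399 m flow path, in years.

48.4

Hydraulic gradient i = Δh / L = 2.29 / 399 = 0.005739.
Darcy flux q = K · i = 0.3930 × 0.005739 = 0.002256 m/day.
Seepage velocity v = q / n_e = 0.002256 / 0.10 = 0.02256 m/day.
Travel time t = L / v = 399 / 0.02256 = 17690 days = 48.43 years.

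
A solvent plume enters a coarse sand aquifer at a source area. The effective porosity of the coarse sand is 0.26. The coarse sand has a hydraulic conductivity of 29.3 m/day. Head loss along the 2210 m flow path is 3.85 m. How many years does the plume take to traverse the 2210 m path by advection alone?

Hydraulic gradient i = Δh / L = 3.85 / 2210 = 0.001742.
Darcy flux q = K · i = 29.30 × 0.001742 = 0.05104 m/day.
Seepage velocity v = q / n_e = 0.05104 / 0.26 = 0.1963 m/day.
Travel time t = L / v = 2210 / 0.1963 = 11257 days = 30.82 years.

30.8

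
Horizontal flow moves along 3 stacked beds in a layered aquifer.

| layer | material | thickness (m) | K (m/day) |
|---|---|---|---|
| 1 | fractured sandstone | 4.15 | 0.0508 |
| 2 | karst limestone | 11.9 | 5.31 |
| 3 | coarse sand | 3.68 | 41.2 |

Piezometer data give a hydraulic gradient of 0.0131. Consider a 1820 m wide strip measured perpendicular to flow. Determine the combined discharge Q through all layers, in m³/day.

Flow is parallel to layering, so each bed carries its own Darcy discharge and the transmissivities add.
Σ(K_i·b_i) = 0.0508×4.15 + 5.31×11.9 + 41.2×3.68 = 215.0 m²/day.
Hydraulic gradient i = 0.0131.
Q = Σ(K_i·b_i) · W · i = 215.0 × 1820 × 0.01310 = 5126 m³/day.

5130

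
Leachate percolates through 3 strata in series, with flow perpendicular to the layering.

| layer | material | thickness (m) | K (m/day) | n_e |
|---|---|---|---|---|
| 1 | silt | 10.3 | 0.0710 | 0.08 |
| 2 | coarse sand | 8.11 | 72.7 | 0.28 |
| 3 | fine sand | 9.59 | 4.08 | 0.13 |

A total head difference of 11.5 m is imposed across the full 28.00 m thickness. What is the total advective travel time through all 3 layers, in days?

With flow normal to the layers, continuity requires the same specific discharge q through every layer.
Σ(b_i/K_i) = 10.3/0.0710 + 8.11/72.7 + 9.59/4.08 = 147.5 d.
q = Δh / Σ(b_i/K_i) = 11.5 / 147.5 = 0.07795 m/day.
In each layer the seepage velocity is v_i = q/n_i, so the layer transit time is t_i = b_i·n_i / q:
  layer 1 (silt): t_1 = 10.3 × 0.08 / 0.07795 = 10.57 d
  layer 2 (coarse sand): t_2 = 8.11 × 0.28 / 0.07795 = 29.13 d
  layer 3 (fine sand): t_3 = 9.59 × 0.13 / 0.07795 = 15.99 d
Total t = Σ t_i = 55.70 days.

55.7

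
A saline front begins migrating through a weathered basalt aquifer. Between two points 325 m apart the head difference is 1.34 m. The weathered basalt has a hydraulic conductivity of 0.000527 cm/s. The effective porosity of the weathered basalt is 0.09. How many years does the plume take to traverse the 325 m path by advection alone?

42.7

Convert K: 0.000527 cm/s × 864 = 0.4553 m/day.
Hydraulic gradient i = Δh / L = 1.34 / 325 = 0.004123.
Darcy flux q = K · i = 0.4553 × 0.004123 = 0.001877 m/day.
Seepage velocity v = q / n_e = 0.001877 / 0.09 = 0.02086 m/day.
Travel time t = L / v = 325 / 0.02086 = 15580 days = 42.66 years.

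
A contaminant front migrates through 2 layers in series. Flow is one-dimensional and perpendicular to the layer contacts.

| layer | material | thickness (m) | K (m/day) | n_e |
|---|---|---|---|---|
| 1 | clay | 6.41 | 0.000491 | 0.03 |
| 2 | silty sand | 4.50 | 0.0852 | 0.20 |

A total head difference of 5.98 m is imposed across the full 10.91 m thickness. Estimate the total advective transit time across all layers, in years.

With flow normal to the layers, continuity requires the same specific discharge q through every layer.
Σ(b_i/K_i) = 6.41/0.000491 + 4.50/0.0852 = 13108 d.
q = Δh / Σ(b_i/K_i) = 5.98 / 13108 = 0.0004562 m/day.
In each layer the seepage velocity is v_i = q/n_i, so the layer transit time is t_i = b_i·n_i / q:
  layer 1 (clay): t_1 = 6.41 × 0.03 / 0.0004562 = 421.5 d
  layer 2 (silty sand): t_2 = 4.50 × 0.20 / 0.0004562 = 1973 d
Total t = Σ t_i = 2394 days = 6.555 years.

6.56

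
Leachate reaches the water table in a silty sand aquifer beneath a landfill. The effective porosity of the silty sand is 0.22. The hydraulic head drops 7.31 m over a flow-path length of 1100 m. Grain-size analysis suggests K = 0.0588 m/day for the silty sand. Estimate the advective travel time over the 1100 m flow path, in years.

1700

Hydraulic gradient i = Δh / L = 7.31 / 1100 = 0.006645.
Darcy flux q = K · i = 0.05880 × 0.006645 = 0.0003908 m/day.
Seepage velocity v = q / n_e = 0.0003908 / 0.22 = 0.001776 m/day.
Travel time t = L / v = 1100 / 0.001776 = 6.193e+05 days = 1696 years.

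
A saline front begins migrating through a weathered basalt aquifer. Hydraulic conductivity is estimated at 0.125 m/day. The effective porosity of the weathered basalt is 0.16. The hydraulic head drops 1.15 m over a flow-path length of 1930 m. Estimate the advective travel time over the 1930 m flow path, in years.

Hydraulic gradient i = Δh / L = 1.15 / 1930 = 0.0005959.
Darcy flux q = K · i = 0.1250 × 0.0005959 = 7.448e-05 m/day.
Seepage velocity v = q / n_e = 7.448e-05 / 0.16 = 0.0004655 m/day.
Travel time t = L / v = 1930 / 0.0004655 = 4.146e+06 days = 11351 years.

11400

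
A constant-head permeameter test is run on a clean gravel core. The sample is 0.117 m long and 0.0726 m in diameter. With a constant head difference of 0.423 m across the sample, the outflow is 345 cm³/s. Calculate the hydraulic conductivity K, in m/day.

Cross-sectional area A = π·(d/2)² = π × (0.0726/2)² = 0.004140 m².
Convert discharge: 345 cm³/s = 0.0003450 m³/s.
Darcy's law rearranged: K = Q·L / (A·Δh) = 0.0003450 × 0.117 / (0.004140 × 0.423) = 0.02305 m/s = 1992 m/day.

1990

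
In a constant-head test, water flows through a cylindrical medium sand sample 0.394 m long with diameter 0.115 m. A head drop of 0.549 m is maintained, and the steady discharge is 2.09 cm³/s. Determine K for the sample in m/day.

12.5

Cross-sectional area A = π·(d/2)² = π × (0.115/2)² = 0.01039 m².
Convert discharge: 2.09 cm³/s = 2.090e-06 m³/s.
Darcy's law rearranged: K = Q·L / (A·Δh) = 2.090e-06 × 0.394 / (0.01039 × 0.549) = 0.0001444 m/s = 12.48 m/day.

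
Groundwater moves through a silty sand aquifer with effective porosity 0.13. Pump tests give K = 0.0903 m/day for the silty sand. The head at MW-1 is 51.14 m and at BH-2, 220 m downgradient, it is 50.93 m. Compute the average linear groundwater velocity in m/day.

Hydraulic gradient i = (51.14 − 50.93) / 220 = 0.21 / 220 = 0.0009545.
Darcy flux q = K · i = 0.09030 × 0.0009545 = 8.620e-05 m/day.
Seepage velocity v = q / n_e = 8.620e-05 / 0.13 = 0.0006630 m/day.

0.000663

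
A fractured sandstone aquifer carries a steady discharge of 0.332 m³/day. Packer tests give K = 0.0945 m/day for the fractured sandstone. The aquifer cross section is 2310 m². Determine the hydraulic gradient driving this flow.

0.00152

From Q = K·A·i, i = Q / (K·A) = 0.332 / (0.09450 × 2310) = 0.001521.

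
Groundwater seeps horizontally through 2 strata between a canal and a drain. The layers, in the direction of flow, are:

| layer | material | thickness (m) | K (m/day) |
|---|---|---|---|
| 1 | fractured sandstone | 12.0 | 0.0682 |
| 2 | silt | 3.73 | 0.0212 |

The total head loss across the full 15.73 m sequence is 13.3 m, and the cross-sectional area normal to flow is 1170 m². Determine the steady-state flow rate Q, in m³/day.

44.2

Flow is perpendicular to layering, so the layers act in series and the equivalent K is the thickness-weighted harmonic mean.
Total thickness L = 12.0 + 3.73 = 15.73 m.
Σ(b_i/K_i) = 12.0/0.0682 + 3.73/0.0212 = 351.9 d.
K_eq = L / Σ(b_i/K_i) = 15.73 / 351.9 = 0.04470 m/day.
Q = K_eq · A · (Δh/L) = 0.04470 × 1170 × (13.3/15.73) = 44.22 m³/day.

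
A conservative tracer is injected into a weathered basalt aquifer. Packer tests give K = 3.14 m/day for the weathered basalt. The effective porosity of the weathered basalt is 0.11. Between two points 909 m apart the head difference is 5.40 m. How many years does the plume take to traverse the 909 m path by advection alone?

14.7

Hydraulic gradient i = Δh / L = 5.40 / 909 = 0.005941.
Darcy flux q = K · i = 3.140 × 0.005941 = 0.01865 m/day.
Seepage velocity v = q / n_e = 0.01865 / 0.11 = 0.1696 m/day.
Travel time t = L / v = 909 / 0.1696 = 5360 days = 14.68 years.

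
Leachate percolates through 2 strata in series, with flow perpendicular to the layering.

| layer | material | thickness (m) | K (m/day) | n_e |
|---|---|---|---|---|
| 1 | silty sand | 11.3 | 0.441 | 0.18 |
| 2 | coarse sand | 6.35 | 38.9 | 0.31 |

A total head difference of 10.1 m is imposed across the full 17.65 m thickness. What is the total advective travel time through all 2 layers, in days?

With flow normal to the layers, continuity requires the same specific discharge q through every layer.
Σ(b_i/K_i) = 11.3/0.441 + 6.35/38.9 = 25.79 d.
q = Δh / Σ(b_i/K_i) = 10.1 / 25.79 = 0.3917 m/day.
In each layer the seepage velocity is v_i = q/n_i, so the layer transit time is t_i = b_i·n_i / q:
  layer 1 (silty sand): t_1 = 11.3 × 0.18 / 0.3917 = 5.193 d
  layer 2 (coarse sand): t_2 = 6.35 × 0.31 / 0.3917 = 5.026 d
Total t = Σ t_i = 10.22 days.

10.2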